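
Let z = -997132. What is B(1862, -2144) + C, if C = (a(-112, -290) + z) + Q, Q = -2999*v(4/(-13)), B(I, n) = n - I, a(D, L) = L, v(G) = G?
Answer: -13006568/13 ≈ -1.0005e+6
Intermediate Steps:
Q = 11996/13 (Q = -11996/(-13) = -11996*(-1)/13 = -2999*(-4/13) = 11996/13 ≈ 922.77)
C = -12954490/13 (C = (-290 - 997132) + 11996/13 = -997422 + 11996/13 = -12954490/13 ≈ -9.9650e+5)
B(1862, -2144) + C = (-2144 - 1*1862) - 12954490/13 = (-2144 - 1862) - 12954490/13 = -4006 - 12954490/13 = -13006568/13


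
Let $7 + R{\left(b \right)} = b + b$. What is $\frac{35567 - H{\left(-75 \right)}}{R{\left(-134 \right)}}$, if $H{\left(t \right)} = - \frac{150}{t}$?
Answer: $- \frac{7113}{55} \approx -129.33$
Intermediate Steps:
$R{\left(b \right)} = -7 + 2 b$ ($R{\left(b \right)} = -7 + \left(b + b\right) = -7 + 2 b$)
$\frac{35567 - H{\left(-75 \right)}}{R{\left(-134 \right)}} = \frac{35567 - - \frac{150}{-75}}{-7 + 2 \left(-134\right)} = \frac{35567 - \left(-150\right) \left(- \frac{1}{75}\right)}{-7 - 268} = \frac{35567 - 2}{-275} = \left(35567 - 2\right) \left(- \frac{1}{275}\right) = 35565 \left(- \frac{1}{275}\right) = - \frac{7113}{55}$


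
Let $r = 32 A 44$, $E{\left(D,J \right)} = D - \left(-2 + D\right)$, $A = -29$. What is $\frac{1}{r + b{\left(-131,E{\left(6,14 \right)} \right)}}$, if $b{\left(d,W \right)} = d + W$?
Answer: $- \frac{1}{40961} \approx -2.4413 \cdot 10^{-5}$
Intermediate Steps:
$E{\left(D,J \right)} = 2$
$b{\left(d,W \right)} = W + d$
$r = -40832$ ($r = 32 \left(-29\right) 44 = \left(-928\right) 44 = -40832$)
$\frac{1}{r + b{\left(-131,E{\left(6,14 \right)} \right)}} = \frac{1}{-40832 + \left(2 - 131\right)} = \frac{1}{-40832 - 129} = \frac{1}{-40961} = - \frac{1}{40961}$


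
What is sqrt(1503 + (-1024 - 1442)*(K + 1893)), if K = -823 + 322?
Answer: 3*I*sqrt(381241) ≈ 1852.3*I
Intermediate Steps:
K = -501
sqrt(1503 + (-1024 - 1442)*(K + 1893)) = sqrt(1503 + (-1024 - 1442)*(-501 + 1893)) = sqrt(1503 - 2466*1392) = sqrt(1503 - 3432672) = sqrt(-3431169) = 3*I*sqrt(381241)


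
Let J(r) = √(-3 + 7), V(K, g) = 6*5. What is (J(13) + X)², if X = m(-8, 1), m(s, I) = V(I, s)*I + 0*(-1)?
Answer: 1024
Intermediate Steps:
V(K, g) = 30
J(r) = 2 (J(r) = √4 = 2)
m(s, I) = 30*I (m(s, I) = 30*I + 0*(-1) = 30*I + 0 = 30*I)
X = 30 (X = 30*1 = 30)
(J(13) + X)² = (2 + 30)² = 32² = 1024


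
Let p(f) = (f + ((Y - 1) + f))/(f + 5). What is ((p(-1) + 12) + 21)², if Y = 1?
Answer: 4225/4 ≈ 1056.3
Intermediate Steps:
p(f) = 2*f/(5 + f) (p(f) = (f + ((1 - 1) + f))/(f + 5) = (f + (0 + f))/(5 + f) = (f + f)/(5 + f) = (2*f)/(5 + f) = 2*f/(5 + f))
((p(-1) + 12) + 21)² = ((2*(-1)/(5 - 1) + 12) + 21)² = ((2*(-1)/4 + 12) + 21)² = ((2*(-1)*(¼) + 12) + 21)² = ((-½ + 12) + 21)² = (23/2 + 21)² = (65/2)² = 4225/4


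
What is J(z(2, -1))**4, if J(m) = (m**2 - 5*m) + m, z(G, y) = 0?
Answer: 0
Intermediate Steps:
J(m) = m**2 - 4*m
J(z(2, -1))**4 = (0*(-4 + 0))**4 = (0*(-4))**4 = 0**4 = 0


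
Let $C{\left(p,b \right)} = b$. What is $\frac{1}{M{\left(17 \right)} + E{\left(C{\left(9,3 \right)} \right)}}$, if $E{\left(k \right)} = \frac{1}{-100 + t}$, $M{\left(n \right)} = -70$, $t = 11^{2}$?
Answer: $- \frac{21}{1469} \approx -0.014295$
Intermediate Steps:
$t = 121$
$E{\left(k \right)} = \frac{1}{21}$ ($E{\left(k \right)} = \frac{1}{-100 + 121} = \frac{1}{21}$)
$\frac{1}{M{\left(17 \right)} + E{\left(C{\left(9,3 \right)} \right)}} = \frac{1}{-70 + \frac{1}{21}} = \frac{1}{- \frac{1469}{21}} = - \frac{21}{1469}$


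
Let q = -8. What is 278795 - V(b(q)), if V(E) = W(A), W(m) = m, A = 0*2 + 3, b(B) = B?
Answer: 278792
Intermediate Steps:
A = 3 (A = 0 + 3 = 3)
V(E) = 3
278795 - V(b(q)) = 278795 - 1*3 = 278795 - 3 = 278792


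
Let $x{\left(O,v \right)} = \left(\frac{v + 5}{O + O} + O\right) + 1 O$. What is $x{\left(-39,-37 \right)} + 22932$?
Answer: $\frac{891322}{39} \approx 22854.0$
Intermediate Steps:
$x{\left(O,v \right)} = 2 O + \frac{5 + v}{2 O}$ ($x{\left(O,v \right)} = \left(\frac{5 + v}{2 O} + O\right) + O = \left(O + \frac{5 + v}{2 O}\right) + O = 2 O + \frac{5 + v}{2 O}$)
$x{\left(-39,-37 \right)} + 22932 = \frac{5 - 37 + 4 \left(-39\right)^{2}}{2 \left(-39\right)} + 22932 = \frac{1}{2} \left(- \frac{1}{39}\right) \left(5 - 37 + 4 \cdot 1521\right) + 22932 = \frac{1}{2} \left(- \frac{1}{39}\right) \left(5 - 37 + 6084\right) + 22932 = \frac{1}{2} \left(- \frac{1}{39}\right) 6052 + 22932 = - \frac{3026}{39} + 22932 = \frac{891322}{39}$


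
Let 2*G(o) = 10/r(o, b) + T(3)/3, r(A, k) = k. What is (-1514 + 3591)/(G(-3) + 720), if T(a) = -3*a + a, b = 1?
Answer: 2077/724 ≈ 2.8688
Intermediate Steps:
T(a) = -2*a
G(o) = 4 (G(o) = (10/1 - 2*3/3)/2 = (10*1 - 6*1/3)/2 = (10 - 2)/2 = (1/2)*8 = 4)
(-1514 + 3591)/(G(-3) + 720) = (-1514 + 3591)/(4 + 720) = 2077/724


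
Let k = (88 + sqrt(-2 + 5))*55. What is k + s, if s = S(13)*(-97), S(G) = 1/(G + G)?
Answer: 125743/26 + 55*sqrt(3) ≈ 4931.5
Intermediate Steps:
S(G) = 1/(2*G)
s = -97/26 (s = ((1/2)/13)*(-97) = ((1/2)*(1/13))*(-97) = (1/26)*(-97) = -97/26 ≈ -3.7308)
k = 4840 + 55*sqrt(3) (k = (88 + sqrt(3))*55 = 4840 + 55*sqrt(3) ≈ 4935.3)
k + s = (4840 + 55*sqrt(3)) - 97/26 = 125743/26 + 55*sqrt(3)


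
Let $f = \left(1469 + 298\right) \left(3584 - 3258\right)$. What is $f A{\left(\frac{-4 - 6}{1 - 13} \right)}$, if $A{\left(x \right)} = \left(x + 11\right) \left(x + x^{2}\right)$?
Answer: $\frac{374907335}{36} \approx 1.0414 \cdot 10^{7}$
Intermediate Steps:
$A{\left(x \right)} = \left(11 + x\right) \left(x + x^{2}\right)$
$f = 576042$ ($f = 1767 \cdot 326 = 576042$)
$f A{\left(\frac{-4 - 6}{1 - 13} \right)} = 576042 \frac{-4 - 6}{1 - 13} \left(11 + \left(\frac{-4 - 6}{1 - 13}\right)^{2} + 12 \frac{-4 - 6}{1 - 13}\right) = 576042 - \frac{10}{-12} \left(11 + \left(- \frac{10}{-12}\right)^{2} + 12 \left(- \frac{10}{-12}\right)\right) = 576042 \left(-10\right) \left(- \frac{1}{12}\right) \left(11 + \left(\left(-10\right) \left(- \frac{1}{12}\right)\right)^{2} + 12 \left(\left(-10\right) \left(- \frac{1}{12}\right)\right)\right) = 576042 \frac{5 \left(11 + \left(\frac{5}{6}\right)^{2} + 12 \cdot \frac{5}{6}\right)}{6} = 576042 \frac{5 \left(11 + \frac{25}{36} + 10\right)}{6} = 576042 \cdot \frac{5}{6} \cdot \frac{781}{36} = 576042 \cdot \frac{3905}{216} = \frac{374907335}{36}$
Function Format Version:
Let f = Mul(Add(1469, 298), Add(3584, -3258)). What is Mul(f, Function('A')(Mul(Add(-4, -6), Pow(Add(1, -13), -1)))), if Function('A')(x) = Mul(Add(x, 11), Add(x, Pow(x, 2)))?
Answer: Rational(374907335, 36) ≈ 1.0414e+7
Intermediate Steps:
Function('A')(x) = Mul(Add(11, x), Add(x, Pow(x, 2)))
f = 576042 (f = Mul(1767, 326) = 576042)
Mul(f, Function('A')(Mul(Add(-4, -6), Pow(Add(1, -13), -1)))) = Mul(576042, Mul(Mul(Add(-4, -6), Pow(Add(1, -13), -1)), Add(11, Pow(Mul(Add(-4, -6), Pow(Add(1, -13), -1)), 2), Mul(12, Mul(Add(-4, -6), Pow(Add(1, -13), -1)))))) = Mul(576042, Mul(Mul(-10, Pow(-12, -1)), Add(11, Pow(Mul(-10, Pow(-12, -1)), 2), Mul(12, Mul(-10, Pow(-12, -1)))))) = Mul(576042, Mul(Mul(-10, Rational(-1, 12)), Add(11, Pow(Mul(-10, Rational(-1, 12)), 2), Mul(12, Mul(-10, Rational(-1, 12)))))) = Mul(576042, Mul(Rational(5, 6), Add(11, Pow(Rational(5, 6), 2), Mul(12, Rational(5, 6))))) = Mul(576042, Mul(Rational(5, 6), Add(11, Rational(25, 36), 10))) = Mul(576042, Mul(Rational(5, 6), Rational(781, 36))) = Mul(576042, Rational(3905, 216)) = Rational(374907335, 36)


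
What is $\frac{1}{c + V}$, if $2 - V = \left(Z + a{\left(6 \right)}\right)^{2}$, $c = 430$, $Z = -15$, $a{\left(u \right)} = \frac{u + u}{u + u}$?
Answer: $\frac{1}{236} \approx 0.0042373$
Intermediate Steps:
$a{\left(u \right)} = 1$ ($a{\left(u \right)} = \frac{2 u}{2 u} = 2 u \frac{1}{2 u} = 1$)
$V = -194$ ($V = 2 - \left(-15 + 1\right)^{2} = 2 - \left(-14\right)^{2} = 2 - 196 = -194$)
$\frac{1}{c + V} = \frac{1}{430 - 194} = \frac{1}{236}$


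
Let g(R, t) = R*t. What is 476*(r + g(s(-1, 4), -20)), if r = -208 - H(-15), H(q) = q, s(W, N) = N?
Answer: -129948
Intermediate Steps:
r = -193 (r = -208 - 1*(-15) = -208 + 15 = -193)
476*(r + g(s(-1, 4), -20)) = 476*(-193 + 4*(-20)) = 476*(-193 - 80) = 476*(-273) = -129948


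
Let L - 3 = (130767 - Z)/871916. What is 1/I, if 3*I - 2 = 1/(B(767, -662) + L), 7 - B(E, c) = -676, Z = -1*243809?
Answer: 448881714/299472455 ≈ 1.4989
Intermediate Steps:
Z = -243809
B(E, c) = 683 (B(E, c) = 7 - 1*(-676) = 7 + 676 = 683)
L = 747581/217979 (L = 3 + (130767 - 1*(-243809))/871916 = 3 + (130767 + 243809)*(1/871916) = 3 + 374576*(1/871916) = 3 + 93644/217979 = 747581/217979 ≈ 3.4296)
I = 299472455/448881714 (I = ⅔ + 1/(3*(683 + 747581/217979)) = ⅔ + 1/(3*(149627238/217979)) = ⅔ + (⅓)*(217979/149627238) = ⅔ + 217979/448881714 = 299472455/448881714 ≈ 0.66715)
1/I = 1/(299472455/448881714) = 448881714/299472455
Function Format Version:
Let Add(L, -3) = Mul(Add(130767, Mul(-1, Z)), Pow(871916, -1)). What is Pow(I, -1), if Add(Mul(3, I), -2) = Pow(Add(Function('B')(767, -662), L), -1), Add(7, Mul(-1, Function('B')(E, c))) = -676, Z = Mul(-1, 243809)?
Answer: Rational(448881714, 299472455) ≈ 1.4989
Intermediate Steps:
Z = -243809
Function('B')(E, c) = 683 (Function('B')(E, c) = Add(7, Mul(-1, -676)) = Add(7, 676) = 683)
L = Rational(747581, 217979) (L = Add(3, Mul(Add(130767, Mul(-1, -243809)), Pow(871916, -1))) = Add(3, Mul(Add(130767, 243809), Rational(1, 871916))) = Add(3, Mul(374576, Rational(1, 871916))) = Add(3, Rational(93644, 217979)) = Rational(747581, 217979) ≈ 3.4296)
I = Rational(299472455, 448881714) (I = Add(Rational(2, 3), Mul(Rational(1, 3), Pow(Add(683, Rational(747581, 217979)), -1))) = Add(Rational(2, 3), Mul(Rational(1, 3), Pow(Rational(149627238, 217979), -1))) = Add(Rational(2, 3), Mul(Rational(1, 3), Rational(217979, 149627238))) = Add(Rational(2, 3), Rational(217979, 448881714)) = Rational(299472455, 448881714) ≈ 0.66715)
Pow(I, -1) = Pow(Rational(299472455, 448881714), -1) = Rational(448881714, 299472455)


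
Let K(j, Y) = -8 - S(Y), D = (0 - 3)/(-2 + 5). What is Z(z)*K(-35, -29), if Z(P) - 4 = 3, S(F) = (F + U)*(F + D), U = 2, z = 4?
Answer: -5726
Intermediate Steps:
D = -1 (D = -3/3 = -3*⅓ = -1)
S(F) = (-1 + F)*(2 + F) (S(F) = (F + 2)*(F - 1) = (2 + F)*(-1 + F) = (-1 + F)*(2 + F))
K(j, Y) = -6 - Y - Y² (K(j, Y) = -8 - (-2 + Y + Y²) = -8 + (2 - Y - Y²) = -6 - Y - Y²)
Z(P) = 7 (Z(P) = 4 + 3 = 7)
Z(z)*K(-35, -29) = 7*(-6 - 1*(-29) - 1*(-29)²) = 7*(-6 + 29 - 1*841) = 7*(-6 + 29 - 841) = 7*(-818) = -5726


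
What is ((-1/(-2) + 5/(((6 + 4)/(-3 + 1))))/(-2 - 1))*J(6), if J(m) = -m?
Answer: -1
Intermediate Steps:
((-1/(-2) + 5/(((6 + 4)/(-3 + 1))))/(-2 - 1))*J(6) = ((-1/(-2) + 5/(((6 + 4)/(-3 + 1))))/(-2 - 1))*(-1*6) = ((-1*(-½) + 5/((10/(-2))))/(-3))*(-6) = -(½ + 5/((10*(-½))))/3*(-6) = -(½ + 5/(-5))/3*(-6) = -(½ + 5*(-⅕))/3*(-6) = -(½ - 1)/3*(-6) = -⅓*(-½)*(-6) = (⅙)*(-6) = -1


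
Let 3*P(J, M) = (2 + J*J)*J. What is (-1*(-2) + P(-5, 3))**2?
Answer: 1849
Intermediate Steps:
P(J, M) = J*(2 + J**2)/3 (P(J, M) = ((2 + J*J)*J)/3 = ((2 + J**2)*J)/3 = (J*(2 + J**2))/3 = J*(2 + J**2)/3)
(-1*(-2) + P(-5, 3))**2 = (-1*(-2) + (1/3)*(-5)*(2 + (-5)**2))**2 = (2 + (1/3)*(-5)*(2 + 25))**2 = (2 + (1/3)*(-5)*27)**2 = (2 - 45)**2 = (-43)**2 = 1849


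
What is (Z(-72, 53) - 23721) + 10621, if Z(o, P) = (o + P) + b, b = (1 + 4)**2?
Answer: -13094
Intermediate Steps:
b = 25 (b = 5**2 = 25)
Z(o, P) = 25 + P + o (Z(o, P) = (o + P) + 25 = (P + o) + 25 = 25 + P + o)
(Z(-72, 53) - 23721) + 10621 = ((25 + 53 - 72) - 23721) + 10621 = (6 - 23721) + 10621 = -23715 + 10621 = -13094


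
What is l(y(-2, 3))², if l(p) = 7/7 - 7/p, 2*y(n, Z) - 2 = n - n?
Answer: 36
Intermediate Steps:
y(n, Z) = 1 (y(n, Z) = 1 + (n - n)/2 = 1 + (½)*0 = 1 + 0 = 1)
l(p) = 1 - 7/p (l(p) = 7*(⅐) - 7/p = 1 - 7/p)
l(y(-2, 3))² = ((-7 + 1)/1)² = (1*(-6))² = (-6)² = 36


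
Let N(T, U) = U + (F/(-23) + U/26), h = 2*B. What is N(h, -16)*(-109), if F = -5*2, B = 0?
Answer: 527342/299 ≈ 1763.7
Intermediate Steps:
F = -10
h = 0 (h = 2*0 = 0)
N(T, U) = 10/23 + 27*U/26 (N(T, U) = U + (-10/(-23) + U/26) = U + (-10*(-1/23) + U*(1/26)) = U + (10/23 + U/26) = 10/23 + 27*U/26)
N(h, -16)*(-109) = (10/23 + (27/26)*(-16))*(-109) = (10/23 - 216/13)*(-109) = -4838/299*(-109) = 527342/299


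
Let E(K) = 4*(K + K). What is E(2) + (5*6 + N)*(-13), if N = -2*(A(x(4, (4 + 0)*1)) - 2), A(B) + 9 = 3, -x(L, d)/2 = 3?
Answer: -582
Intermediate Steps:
E(K) = 8*K (E(K) = 4*(2*K) = 8*K)
x(L, d) = -6 (x(L, d) = -2*3 = -6)
A(B) = -6 (A(B) = -9 + 3 = -6)
N = 16 (N = -2*(-6 - 2) = -2*(-8) = 16)
E(2) + (5*6 + N)*(-13) = 8*2 + (5*6 + 16)*(-13) = 16 + (30 + 16)*(-13) = 16 + 46*(-13) = 16 - 598 = -582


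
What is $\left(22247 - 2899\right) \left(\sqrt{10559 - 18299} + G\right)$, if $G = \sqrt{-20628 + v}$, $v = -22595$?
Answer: $19348 i \left(\sqrt{43223} + 6 \sqrt{215}\right) \approx 5.7247 \cdot 10^{6} i$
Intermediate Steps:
$G = i \sqrt{43223}$ ($G = \sqrt{-20628 - 22595} = \sqrt{-43223} = i \sqrt{43223} \approx 207.9 i$)
$\left(22247 - 2899\right) \left(\sqrt{10559 - 18299} + G\right) = \left(22247 - 2899\right) \left(\sqrt{10559 - 18299} + i \sqrt{43223}\right) = 19348 \left(\sqrt{-7740} + i \sqrt{43223}\right) = 19348 \left(6 i \sqrt{215} + i \sqrt{43223}\right) = 19348 \left(i \sqrt{43223} + 6 i \sqrt{215}\right) = 19348 i \sqrt{43223} + 116088 i \sqrt{215}$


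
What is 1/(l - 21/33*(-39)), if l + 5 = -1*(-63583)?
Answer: 11/699631 ≈ 1.5723e-5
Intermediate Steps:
l = 63578 (l = -5 - 1*(-63583) = -5 + 63583 = 63578)
1/(l - 21/33*(-39)) = 1/(63578 - 21/33*(-39)) = 1/(63578 - 21*1/33*(-39)) = 1/(63578 - 7/11*(-39)) = 1/(63578 + 273/11) = 1/(699631/11) = 11/699631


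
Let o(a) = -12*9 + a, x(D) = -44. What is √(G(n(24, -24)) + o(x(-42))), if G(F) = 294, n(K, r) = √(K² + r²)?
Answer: √142 ≈ 11.916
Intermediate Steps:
o(a) = -108 + a
√(G(n(24, -24)) + o(x(-42))) = √(294 + (-108 - 44)) = √(294 - 152) = √142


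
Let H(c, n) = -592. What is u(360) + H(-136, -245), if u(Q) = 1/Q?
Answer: -213119/360 ≈ -592.00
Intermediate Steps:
u(360) + H(-136, -245) = 1/360 - 592 = -213119/360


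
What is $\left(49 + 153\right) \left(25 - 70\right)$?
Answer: $-9090$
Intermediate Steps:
$\left(49 + 153\right) \left(25 - 70\right) = 202 \left(25 - 70\right) = 202 \left(-45\right) = -9090$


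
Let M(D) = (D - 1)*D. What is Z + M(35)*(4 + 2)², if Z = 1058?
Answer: 43898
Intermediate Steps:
M(D) = D*(-1 + D) (M(D) = (-1 + D)*D = D*(-1 + D))
Z + M(35)*(4 + 2)² = 1058 + (35*(-1 + 35))*(4 + 2)² = 1058 + (35*34)*6² = 1058 + 1190*36 = 1058 + 42840 = 43898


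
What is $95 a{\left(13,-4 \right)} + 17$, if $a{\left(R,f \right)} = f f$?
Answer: $1537$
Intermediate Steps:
$a{\left(R,f \right)} = f^{2}$
$95 a{\left(13,-4 \right)} + 17 = 95 \left(-4\right)^{2} + 17 = 95 \cdot 16 + 17 = 1520 + 17 = 1537$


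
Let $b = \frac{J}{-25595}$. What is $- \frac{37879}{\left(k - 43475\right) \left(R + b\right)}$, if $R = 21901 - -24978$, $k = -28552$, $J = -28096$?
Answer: $\frac{969513005}{86424916466727} \approx 1.1218 \cdot 10^{-5}$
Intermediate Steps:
$R = 46879$ ($R = 21901 + 24978 = 46879$)
$b = \frac{28096}{25595}$ ($b = - \frac{28096}{-25595} = \left(-28096\right) \left(- \frac{1}{25595}\right) = \frac{28096}{25595} \approx 1.0977$)
$- \frac{37879}{\left(k - 43475\right) \left(R + b\right)} = - \frac{37879}{\left(-28552 - 43475\right) \left(46879 + \frac{28096}{25595}\right)} = - \frac{37879}{\left(-72027\right) \frac{1199896101}{25595}} = - \frac{37879}{- \frac{86424916466727}{25595}} = \left(-37879\right) \left(- \frac{25595}{86424916466727}\right) = \frac{969513005}{86424916466727}$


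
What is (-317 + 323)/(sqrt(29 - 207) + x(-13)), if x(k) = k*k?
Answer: 1014/28739 - 6*I*sqrt(178)/28739 ≈ 0.035283 - 0.0027854*I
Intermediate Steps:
x(k) = k**2
(-317 + 323)/(sqrt(29 - 207) + x(-13)) = (-317 + 323)/(sqrt(29 - 207) + (-13)**2) = 6/(sqrt(-178) + 169) = 6/(I*sqrt(178) + 169) = 6/(169 + I*sqrt(178))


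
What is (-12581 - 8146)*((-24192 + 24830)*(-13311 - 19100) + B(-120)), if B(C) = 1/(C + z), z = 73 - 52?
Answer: 4714571671649/11 ≈ 4.2860e+11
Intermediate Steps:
z = 21
B(C) = 1/(21 + C) (B(C) = 1/(C + 21) = 1/(21 + C))
(-12581 - 8146)*((-24192 + 24830)*(-13311 - 19100) + B(-120)) = (-12581 - 8146)*((-24192 + 24830)*(-13311 - 19100) + 1/(21 - 120)) = -20727*(638*(-32411) + 1/(-99)) = -20727*(-20678218 - 1/99) = -20727*(-2047143583/99) = 4714571671649/11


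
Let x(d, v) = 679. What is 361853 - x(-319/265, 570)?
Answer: 361174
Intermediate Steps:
361853 - x(-319/265, 570) = 361853 - 1*679 = 361853 - 679 = 361174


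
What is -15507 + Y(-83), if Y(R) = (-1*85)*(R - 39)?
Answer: -5137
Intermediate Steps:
Y(R) = 3315 - 85*R (Y(R) = -85*(-39 + R) = 3315 - 85*R)
-15507 + Y(-83) = -15507 + (3315 - 85*(-83)) = -15507 + (3315 + 7055) = -15507 + 10370 = -5137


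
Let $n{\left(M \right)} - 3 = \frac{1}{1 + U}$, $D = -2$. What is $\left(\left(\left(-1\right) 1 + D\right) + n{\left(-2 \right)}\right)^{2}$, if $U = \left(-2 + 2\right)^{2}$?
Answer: $1$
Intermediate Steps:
$U = 0$ ($U = 0^{2} = 0$)
$n{\left(M \right)} = 4$ ($n{\left(M \right)} = 3 + \frac{1}{1 + 0} = 3 + 1^{-1} = 3 + 1 = 4$)
$\left(\left(\left(-1\right) 1 + D\right) + n{\left(-2 \right)}\right)^{2} = \left(\left(\left(-1\right) 1 - 2\right) + 4\right)^{2} = \left(\left(-1 - 2\right) + 4\right)^{2} = \left(-3 + 4\right)^{2} = 1^{2} = 1$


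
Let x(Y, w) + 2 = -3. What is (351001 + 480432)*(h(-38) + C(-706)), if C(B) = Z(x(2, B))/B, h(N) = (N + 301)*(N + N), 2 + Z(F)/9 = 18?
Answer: -5866454892988/353 ≈ -1.6619e+10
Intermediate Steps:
x(Y, w) = -5 (x(Y, w) = -2 - 3 = -5)
Z(F) = 144 (Z(F) = -18 + 9*18 = -18 + 162 = 144)
h(N) = 2*N*(301 + N) (h(N) = (301 + N)*(2*N) = 2*N*(301 + N))
C(B) = 144/B
(351001 + 480432)*(h(-38) + C(-706)) = (351001 + 480432)*(2*(-38)*(301 - 38) + 144/(-706)) = 831433*(2*(-38)*263 + 144*(-1/706)) = 831433*(-19988 - 72/353) = 831433*(-7055836/353) = -5866454892988/353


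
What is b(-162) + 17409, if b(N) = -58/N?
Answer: 1410158/81 ≈ 17409.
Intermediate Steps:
b(-162) + 17409 = -58/(-162) + 17409 = -58*(-1/162) + 17409 = 29/81 + 17409 = 1410158/81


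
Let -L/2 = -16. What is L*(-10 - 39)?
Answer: -1568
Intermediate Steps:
L = 32 (L = -2*(-16) = 32)
L*(-10 - 39) = 32*(-10 - 39) = 32*(-49) = -1568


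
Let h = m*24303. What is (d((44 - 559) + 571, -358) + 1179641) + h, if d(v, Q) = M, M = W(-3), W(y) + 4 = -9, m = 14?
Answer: 1519870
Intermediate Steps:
W(y) = -13 (W(y) = -4 - 9 = -13)
M = -13
d(v, Q) = -13
h = 340242 (h = 14*24303 = 340242)
(d((44 - 559) + 571, -358) + 1179641) + h = (-13 + 1179641) + 340242 = 1179628 + 340242 = 1519870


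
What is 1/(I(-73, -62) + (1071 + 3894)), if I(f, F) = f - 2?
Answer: 1/4890 ≈ 0.00020450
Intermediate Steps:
I(f, F) = -2 + f
1/(I(-73, -62) + (1071 + 3894)) = 1/((-2 - 73) + (1071 + 3894)) = 1/(-75 + 4965) = 1/4890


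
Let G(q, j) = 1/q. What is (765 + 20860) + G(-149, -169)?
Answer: 3222124/149 ≈ 21625.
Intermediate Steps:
(765 + 20860) + G(-149, -169) = (765 + 20860) + 1/(-149) = 21625 - 1/149 = 3222124/149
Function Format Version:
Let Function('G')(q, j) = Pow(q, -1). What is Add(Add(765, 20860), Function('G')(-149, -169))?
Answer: Rational(3222124, 149) ≈ 21625.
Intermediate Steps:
Add(Add(765, 20860), Function('G')(-149, -169)) = Add(Add(765, 20860), Pow(-149, -1)) = Add(21625, Rational(-1, 149)) = Rational(3222124, 149)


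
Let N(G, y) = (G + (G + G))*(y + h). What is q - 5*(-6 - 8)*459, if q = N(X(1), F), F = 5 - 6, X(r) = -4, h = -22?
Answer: 32406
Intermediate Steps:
F = -1
N(G, y) = 3*G*(-22 + y) (N(G, y) = (G + (G + G))*(y - 22) = (G + 2*G)*(-22 + y) = (3*G)*(-22 + y) = 3*G*(-22 + y))
q = 276 (q = 3*(-4)*(-22 - 1) = 3*(-4)*(-23) = 276)
q - 5*(-6 - 8)*459 = 276 - 5*(-6 - 8)*459 = 276 - 5*(-14)*459 = 276 + 70*459 = 276 + 32130 = 32406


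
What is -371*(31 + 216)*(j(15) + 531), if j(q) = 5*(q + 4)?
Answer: -57364762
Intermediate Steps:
j(q) = 20 + 5*q (j(q) = 5*(4 + q) = 20 + 5*q)
-371*(31 + 216)*(j(15) + 531) = -371*(31 + 216)*((20 + 5*15) + 531) = -91637*((20 + 75) + 531) = -91637*(95 + 531) = -91637*626 = -371*154622 = -57364762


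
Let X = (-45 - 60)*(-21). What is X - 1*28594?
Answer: -26389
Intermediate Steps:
X = 2205 (X = -105*(-21) = 2205)
X - 1*28594 = 2205 - 1*28594 = 2205 - 28594 = -26389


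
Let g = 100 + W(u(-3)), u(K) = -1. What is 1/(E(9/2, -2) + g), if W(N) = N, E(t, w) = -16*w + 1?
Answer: 1/132 ≈ 0.0075758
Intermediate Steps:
E(t, w) = 1 - 16*w
g = 99 (g = 100 - 1 = 99)
1/(E(9/2, -2) + g) = 1/((1 - 16*(-2)) + 99) = 1/((1 + 32) + 99) = 1/(33 + 99) = 1/132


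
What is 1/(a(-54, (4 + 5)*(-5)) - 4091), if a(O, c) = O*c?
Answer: -1/1661 ≈ -0.00060205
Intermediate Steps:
1/(a(-54, (4 + 5)*(-5)) - 4091) = 1/(-54*(4 + 5)*(-5) - 4091) = 1/(-486*(-5) - 4091) = 1/(-54*(-45) - 4091) = 1/(2430 - 4091) = 1/(-1661) = -1/1661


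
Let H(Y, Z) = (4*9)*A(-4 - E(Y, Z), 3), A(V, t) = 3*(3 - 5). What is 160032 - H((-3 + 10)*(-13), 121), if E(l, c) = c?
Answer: 160248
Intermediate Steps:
A(V, t) = -6 (A(V, t) = 3*(-2) = -6)
H(Y, Z) = -216 (H(Y, Z) = (4*9)*(-6) = 36*(-6) = -216)
160032 - H((-3 + 10)*(-13), 121) = 160032 - 1*(-216) = 160032 + 216 = 160248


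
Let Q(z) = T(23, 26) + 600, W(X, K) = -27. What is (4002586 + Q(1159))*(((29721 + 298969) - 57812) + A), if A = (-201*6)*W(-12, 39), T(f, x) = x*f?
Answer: 1214908216960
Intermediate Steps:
T(f, x) = f*x
A = 32562 (A = -201*6*(-27) = -1206*(-27) = 32562)
Q(z) = 1198 (Q(z) = 23*26 + 600 = 598 + 600 = 1198)
(4002586 + Q(1159))*(((29721 + 298969) - 57812) + A) = (4002586 + 1198)*(((29721 + 298969) - 57812) + 32562) = 4003784*((328690 - 57812) + 32562) = 4003784*(270878 + 32562) = 4003784*303440 = 1214908216960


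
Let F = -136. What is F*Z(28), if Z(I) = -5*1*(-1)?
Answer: -680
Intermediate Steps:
Z(I) = 5 (Z(I) = -5*(-1) = 5)
F*Z(28) = -136*5 = -680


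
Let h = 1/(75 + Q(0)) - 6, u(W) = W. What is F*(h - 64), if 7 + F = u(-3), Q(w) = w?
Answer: 10498/15 ≈ 699.87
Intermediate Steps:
F = -10 (F = -7 - 3 = -10)
h = -449/75 (h = 1/(75 + 0) - 6 = 1/75 - 6 = -449/75 ≈ -5.9867)
F*(h - 64) = -10*(-449/75 - 64) = -10*(-5249/75) = 10498/15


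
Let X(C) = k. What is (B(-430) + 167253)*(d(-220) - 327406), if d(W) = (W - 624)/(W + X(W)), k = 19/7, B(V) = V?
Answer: -83074286990614/1521 ≈ -5.4618e+10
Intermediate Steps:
k = 19/7 (k = 19*(⅐) = 19/7 ≈ 2.7143)
X(C) = 19/7
d(W) = (-624 + W)/(19/7 + W) (d(W) = (W - 624)/(W + 19/7) = (-624 + W)/(19/7 + W))
(B(-430) + 167253)*(d(-220) - 327406) = (-430 + 167253)*(7*(-624 - 220)/(19 + 7*(-220)) - 327406) = 166823*(7*(-844)/(19 - 1540) - 327406) = 166823*(7*(-844)/(-1521) - 327406) = 166823*(7*(-1/1521)*(-844) - 327406) = 166823*(5908/1521 - 327406) = 166823*(-497978618/1521) = -83074286990614/1521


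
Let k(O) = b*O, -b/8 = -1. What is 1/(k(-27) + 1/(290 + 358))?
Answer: -648/139967 ≈ -0.0046297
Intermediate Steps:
b = 8 (b = -8*(-1) = 8)
k(O) = 8*O
1/(k(-27) + 1/(290 + 358)) = 1/(8*(-27) + 1/(290 + 358)) = 1/(-216 + 1/648) = 1/(-139967/648) = -648/139967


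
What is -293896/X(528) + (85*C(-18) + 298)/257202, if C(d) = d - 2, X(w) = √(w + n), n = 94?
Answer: -701/128601 - 146948*√622/311 ≈ -11784.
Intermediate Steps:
X(w) = √(94 + w) (X(w) = √(w + 94) = √(94 + w))
C(d) = -2 + d
-293896/X(528) + (85*C(-18) + 298)/257202 = -293896/√(94 + 528) + (85*(-2 - 18) + 298)/257202 = -293896*√622/622 + (85*(-20) + 298)*(1/257202) = -146948*√622/311 + (-1700 + 298)*(1/257202) = -146948*√622/311 - 1402*1/257202 = -146948*√622/311 - 701/128601 = -701/128601 - 146948*√622/311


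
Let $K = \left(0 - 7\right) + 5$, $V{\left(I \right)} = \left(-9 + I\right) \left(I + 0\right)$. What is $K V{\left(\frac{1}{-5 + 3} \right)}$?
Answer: $- \frac{19}{2} \approx -9.5$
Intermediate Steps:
$V{\left(I \right)} = I \left(-9 + I\right)$ ($V{\left(I \right)} = \left(-9 + I\right) I = I \left(-9 + I\right)$)
$K = -2$ ($K = -7 + 5 = -2$)
$K V{\left(\frac{1}{-5 + 3} \right)} = - 2 \frac{-9 + \frac{1}{-5 + 3}}{-5 + 3} = - 2 \frac{-9 + \frac{1}{-2}}{-2} = - 2 \left(- \frac{-9 - \frac{1}{2}}{2}\right) = - 2 \left(\left(- \frac{1}{2}\right) \left(- \frac{19}{2}\right)\right) = \left(-2\right) \frac{19}{4} = - \frac{19}{2}$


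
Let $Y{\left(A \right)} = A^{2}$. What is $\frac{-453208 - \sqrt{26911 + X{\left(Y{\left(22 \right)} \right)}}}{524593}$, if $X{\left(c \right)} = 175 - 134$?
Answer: $- \frac{453208}{524593} - \frac{2 \sqrt{6738}}{524593} \approx -0.86424$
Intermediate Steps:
$X{\left(c \right)} = 41$
$\frac{-453208 - \sqrt{26911 + X{\left(Y{\left(22 \right)} \right)}}}{524593} = \frac{-453208 - \sqrt{26911 + 41}}{524593} = \left(-453208 - \sqrt{26952}\right) \frac{1}{524593} = \left(-453208 - 2 \sqrt{6738}\right) \frac{1}{524593} = - \frac{453208}{524593} - \frac{2 \sqrt{6738}}{524593}$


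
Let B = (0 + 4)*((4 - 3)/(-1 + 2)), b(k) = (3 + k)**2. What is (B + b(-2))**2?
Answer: 25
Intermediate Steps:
B = 4 (B = 4*(1/1) = 4*(1*1) = 4*1 = 4)
(B + b(-2))**2 = (4 + (3 - 2)**2)**2 = (4 + 1**2)**2 = (4 + 1)**2 = 5**2 = 25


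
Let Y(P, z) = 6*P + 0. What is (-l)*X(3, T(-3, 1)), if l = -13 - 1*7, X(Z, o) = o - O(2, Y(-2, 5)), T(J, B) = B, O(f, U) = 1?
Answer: 0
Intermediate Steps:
Y(P, z) = 6*P
X(Z, o) = -1 + o (X(Z, o) = o - 1*1 = o - 1 = -1 + o)
l = -20 (l = -13 - 7 = -20)
(-l)*X(3, T(-3, 1)) = (-1*(-20))*(-1 + 1) = 20*0 = 0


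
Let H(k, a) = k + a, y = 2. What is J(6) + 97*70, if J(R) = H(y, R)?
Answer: 6798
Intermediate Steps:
H(k, a) = a + k
J(R) = 2 + R (J(R) = R + 2 = 2 + R)
J(6) + 97*70 = (2 + 6) + 97*70 = 8 + 6790 = 6798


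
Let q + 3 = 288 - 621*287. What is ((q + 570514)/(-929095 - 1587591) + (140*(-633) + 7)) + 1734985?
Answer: 2071700485310/1258343 ≈ 1.6464e+6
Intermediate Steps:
q = -177942 (q = -3 + (288 - 621*287) = -3 + (288 - 178227) = -3 - 177939 = -177942)
((q + 570514)/(-929095 - 1587591) + (140*(-633) + 7)) + 1734985 = ((-177942 + 570514)/(-929095 - 1587591) + (140*(-633) + 7)) + 1734985 = (392572/(-2516686) + (-88620 + 7)) + 1734985 = (392572*(-1/2516686) - 88613) + 1734985 = (-196286/1258343 - 88613) + 1734985 = -111505744545/1258343 + 1734985 = 2071700485310/1258343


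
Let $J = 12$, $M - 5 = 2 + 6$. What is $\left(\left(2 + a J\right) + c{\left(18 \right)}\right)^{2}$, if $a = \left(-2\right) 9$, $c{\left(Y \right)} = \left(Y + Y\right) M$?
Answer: $64516$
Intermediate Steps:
$M = 13$ ($M = 5 + \left(2 + 6\right) = 5 + 8 = 13$)
$c{\left(Y \right)} = 26 Y$ ($c{\left(Y \right)} = \left(Y + Y\right) 13 = 2 Y 13 = 26 Y$)
$a = -18$
$\left(\left(2 + a J\right) + c{\left(18 \right)}\right)^{2} = \left(\left(2 - 216\right) + 26 \cdot 18\right)^{2} = \left(\left(2 - 216\right) + 468\right)^{2} = \left(-214 + 468\right)^{2} = 254^{2} = 64516$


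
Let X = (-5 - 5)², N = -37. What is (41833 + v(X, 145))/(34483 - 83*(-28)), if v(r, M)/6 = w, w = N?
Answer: 41611/36807 ≈ 1.1305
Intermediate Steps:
w = -37
X = 100 (X = (-10)² = 100)
v(r, M) = -222 (v(r, M) = 6*(-37) = -222)
(41833 + v(X, 145))/(34483 - 83*(-28)) = (41833 - 222)/(34483 - 83*(-28)) = 41611/(34483 + 2324) = 41611/36807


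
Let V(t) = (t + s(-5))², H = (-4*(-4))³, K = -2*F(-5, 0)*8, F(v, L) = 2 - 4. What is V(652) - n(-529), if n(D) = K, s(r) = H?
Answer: 22543472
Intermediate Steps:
F(v, L) = -2
K = 32 (K = -2*(-2)*8 = 4*8 = 32)
H = 4096 (H = 16³ = 4096)
s(r) = 4096
n(D) = 32
V(t) = (4096 + t)² (V(t) = (t + 4096)² = (4096 + t)²)
V(652) - n(-529) = (4096 + 652)² - 1*32 = 4748² - 32 = 22543504 - 32 = 22543472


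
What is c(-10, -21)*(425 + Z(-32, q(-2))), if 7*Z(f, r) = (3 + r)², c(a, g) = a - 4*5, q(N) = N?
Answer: -89280/7 ≈ -12754.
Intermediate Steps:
c(a, g) = -20 + a (c(a, g) = a - 20 = -20 + a)
Z(f, r) = (3 + r)²/7
c(-10, -21)*(425 + Z(-32, q(-2))) = (-20 - 10)*(425 + (3 - 2)²/7) = -30*(425 + (⅐)*1²) = -30*(425 + (⅐)*1) = -30*(425 + ⅐) = -30*2976/7 = -89280/7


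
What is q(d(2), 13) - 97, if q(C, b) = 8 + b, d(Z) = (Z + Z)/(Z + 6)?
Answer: -76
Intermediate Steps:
d(Z) = 2*Z/(6 + Z) (d(Z) = (2*Z)/(6 + Z) = 2*Z/(6 + Z))
q(d(2), 13) - 97 = (8 + 13) - 97 = 21 - 97 = -76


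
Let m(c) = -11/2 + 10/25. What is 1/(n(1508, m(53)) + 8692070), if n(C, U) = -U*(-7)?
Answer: 10/86920343 ≈ 1.1505e-7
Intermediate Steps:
m(c) = -51/10 (m(c) = -11*½ + 10*(1/25) = -11/2 + ⅖ = -51/10)
n(C, U) = 7*U
1/(n(1508, m(53)) + 8692070) = 1/(7*(-51/10) + 8692070) = 1/(-357/10 + 8692070) = 1/(86920343/10) = 10/86920343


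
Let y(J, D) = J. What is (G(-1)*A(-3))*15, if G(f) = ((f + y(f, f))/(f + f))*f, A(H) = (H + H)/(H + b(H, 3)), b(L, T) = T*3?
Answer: 15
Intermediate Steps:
b(L, T) = 3*T
A(H) = 2*H/(9 + H) (A(H) = (H + H)/(H + 3*3) = (2*H)/(H + 9) = (2*H)/(9 + H) = 2*H/(9 + H))
G(f) = f (G(f) = ((f + f)/(f + f))*f = ((2*f)/((2*f)))*f = ((2*f)*(1/(2*f)))*f = 1*f = f)
(G(-1)*A(-3))*15 = -2*(-3)/(9 - 3)*15 = -2*(-3)/6*15 = -1*(-1)*15 = 1*15 = 15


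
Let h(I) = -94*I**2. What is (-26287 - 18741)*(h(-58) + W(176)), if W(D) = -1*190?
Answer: 14247129368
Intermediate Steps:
W(D) = -190
(-26287 - 18741)*(h(-58) + W(176)) = (-26287 - 18741)*(-94*(-58)**2 - 190) = -45028*(-94*3364 - 190) = -45028*(-316216 - 190) = -45028*(-316406) = 14247129368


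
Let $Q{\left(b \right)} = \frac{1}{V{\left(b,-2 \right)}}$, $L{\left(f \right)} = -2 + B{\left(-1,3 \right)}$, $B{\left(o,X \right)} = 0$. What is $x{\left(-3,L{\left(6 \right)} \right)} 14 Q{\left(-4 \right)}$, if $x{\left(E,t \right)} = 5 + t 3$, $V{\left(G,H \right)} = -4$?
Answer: $\frac{7}{2} \approx 3.5$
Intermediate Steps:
$L{\left(f \right)} = -2$ ($L{\left(f \right)} = -2 + 0 = -2$)
$x{\left(E,t \right)} = 5 + 3 t$
$Q{\left(b \right)} = - \frac{1}{4}$ ($Q{\left(b \right)} = \frac{1}{-4} = - \frac{1}{4}$)
$x{\left(-3,L{\left(6 \right)} \right)} 14 Q{\left(-4 \right)} = \left(5 + 3 \left(-2\right)\right) 14 \left(- \frac{1}{4}\right) = \left(5 - 6\right) 14 \left(- \frac{1}{4}\right) = \left(-1\right) 14 \left(- \frac{1}{4}\right) = \left(-14\right) \left(- \frac{1}{4}\right) = \frac{7}{2}$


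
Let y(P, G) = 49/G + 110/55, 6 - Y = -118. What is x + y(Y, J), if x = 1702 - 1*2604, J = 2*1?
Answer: -1751/2 ≈ -875.50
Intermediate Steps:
Y = 124 (Y = 6 - 1*(-118) = 6 + 118 = 124)
J = 2
x = -902 (x = 1702 - 2604 = -902)
y(P, G) = 2 + 49/G (y(P, G) = 49/G + 110*(1/55) = 49/G + 2 = 2 + 49/G)
x + y(Y, J) = -902 + (2 + 49/2) = -902 + 53/2 = -1751/2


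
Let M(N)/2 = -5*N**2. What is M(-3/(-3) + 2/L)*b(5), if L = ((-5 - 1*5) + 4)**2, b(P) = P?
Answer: -9025/162 ≈ -55.710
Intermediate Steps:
L = 36 (L = ((-5 - 5) + 4)**2 = (-10 + 4)**2 = (-6)**2 = 36)
M(N) = -10*N**2 (M(N) = 2*(-5*N**2) = -10*N**2)
M(-3/(-3) + 2/L)*b(5) = -10*(-3/(-3) + 2/36)**2*5 = -10*(-3*(-1/3) + 2*(1/36))**2*5 = -10*(1 + 1/18)**2*5 = -10*(19/18)**2*5 = -10*361/324*5 = -1805/162*5 = -9025/162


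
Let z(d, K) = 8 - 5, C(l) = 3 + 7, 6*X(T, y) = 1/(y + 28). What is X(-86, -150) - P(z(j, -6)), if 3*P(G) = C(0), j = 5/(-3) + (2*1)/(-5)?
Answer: -2441/732 ≈ -3.3347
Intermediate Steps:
j = -31/15 (j = 5*(-⅓) + 2*(-⅕) = -5/3 - ⅖ = -31/15 ≈ -2.0667)
X(T, y) = 1/(6*(28 + y)) (X(T, y) = 1/(6*(y + 28)) = 1/(6*(28 + y)))
C(l) = 10
z(d, K) = 3
P(G) = 10/3 (P(G) = (⅓)*10 = 10/3)
X(-86, -150) - P(z(j, -6)) = 1/(6*(28 - 150)) - 1*10/3 = (⅙)/(-122) - 10/3 = (⅙)*(-1/122) - 10/3 = -1/732 - 10/3 = -2441/732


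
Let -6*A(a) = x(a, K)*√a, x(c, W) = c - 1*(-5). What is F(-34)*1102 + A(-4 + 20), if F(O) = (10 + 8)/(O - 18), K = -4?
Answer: -5141/13 ≈ -395.46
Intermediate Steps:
x(c, W) = 5 + c (x(c, W) = c + 5 = 5 + c)
A(a) = -√a*(5 + a)/6 (A(a) = -(5 + a)*√a/6 = -√a*(5 + a)/6)
F(O) = 18/(-18 + O)
F(-34)*1102 + A(-4 + 20) = (18/(-18 - 34))*1102 + √(-4 + 20)*(-5 - (-4 + 20))/6 = (18/(-52))*1102 + √16*(-5 - 1*16)/6 = (18*(-1/52))*1102 + (⅙)*4*(-5 - 16) = -9/26*1102 + (⅙)*4*(-21) = -4959/13 - 14 = -5141/13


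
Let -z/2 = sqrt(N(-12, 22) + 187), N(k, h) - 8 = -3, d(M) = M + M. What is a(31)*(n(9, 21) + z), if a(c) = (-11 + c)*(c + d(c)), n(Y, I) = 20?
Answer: 37200 - 29760*sqrt(3) ≈ -14346.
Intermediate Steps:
d(M) = 2*M
N(k, h) = 5 (N(k, h) = 8 - 3 = 5)
a(c) = 3*c*(-11 + c) (a(c) = (-11 + c)*(c + 2*c) = (-11 + c)*(3*c) = 3*c*(-11 + c))
z = -16*sqrt(3) (z = -2*sqrt(5 + 187) = -16*sqrt(3) ≈ -27.713)
a(31)*(n(9, 21) + z) = (3*31*(-11 + 31))*(20 - 16*sqrt(3)) = (3*31*20)*(20 - 16*sqrt(3)) = 1860*(20 - 16*sqrt(3)) = 37200 - 29760*sqrt(3)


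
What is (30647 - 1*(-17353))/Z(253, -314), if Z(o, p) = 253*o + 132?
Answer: 48000/64141 ≈ 0.74835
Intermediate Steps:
Z(o, p) = 132 + 253*o
(30647 - 1*(-17353))/Z(253, -314) = (30647 - 1*(-17353))/(132 + 253*253) = (30647 + 17353)/(132 + 64009) = 48000/64141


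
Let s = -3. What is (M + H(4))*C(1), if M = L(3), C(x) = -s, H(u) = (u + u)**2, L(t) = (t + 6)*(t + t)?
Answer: 354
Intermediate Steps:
L(t) = 2*t*(6 + t) (L(t) = (6 + t)*(2*t) = 2*t*(6 + t))
H(u) = 4*u**2 (H(u) = (2*u)**2 = 4*u**2)
C(x) = 3 (C(x) = -1*(-3) = 3)
M = 54 (M = 2*3*(6 + 3) = 2*3*9 = 54)
(M + H(4))*C(1) = (54 + 4*4**2)*3 = (54 + 4*16)*3 = (54 + 64)*3 = 118*3 = 354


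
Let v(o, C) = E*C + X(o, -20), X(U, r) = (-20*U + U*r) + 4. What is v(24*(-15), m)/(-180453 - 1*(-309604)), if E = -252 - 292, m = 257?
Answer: -125404/129151 ≈ -0.97099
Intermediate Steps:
X(U, r) = 4 - 20*U + U*r
E = -544
v(o, C) = 4 - 544*C - 40*o (v(o, C) = -544*C + (4 - 20*o + o*(-20)) = -544*C + (4 - 20*o - 20*o) = -544*C + (4 - 40*o) = 4 - 544*C - 40*o)
v(24*(-15), m)/(-180453 - 1*(-309604)) = (4 - 544*257 - 960*(-15))/(-180453 - 1*(-309604)) = (4 - 139808 - 40*(-360))/(-180453 + 309604) = (4 - 139808 + 14400)/129151 = -125404*1/129151 = -125404/129151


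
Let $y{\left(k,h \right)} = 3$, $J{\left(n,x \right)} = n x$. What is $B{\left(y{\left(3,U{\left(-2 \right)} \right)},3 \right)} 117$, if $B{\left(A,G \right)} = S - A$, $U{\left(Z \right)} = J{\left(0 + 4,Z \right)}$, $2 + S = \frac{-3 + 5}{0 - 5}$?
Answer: $- \frac{3159}{5} \approx -631.8$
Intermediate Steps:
$S = - \frac{12}{5}$ ($S = -2 + \frac{-3 + 5}{0 - 5} = -2 + \frac{2}{-5} = -2 + 2 \left(- \frac{1}{5}\right) = -2 - \frac{2}{5} = - \frac{12}{5} \approx -2.4$)
$U{\left(Z \right)} = 4 Z$ ($U{\left(Z \right)} = \left(0 + 4\right) Z = 4 Z$)
$B{\left(A,G \right)} = - \frac{12}{5} - A$
$B{\left(y{\left(3,U{\left(-2 \right)} \right)},3 \right)} 117 = \left(- \frac{12}{5} - 3\right) 117 = \left(- \frac{27}{5}\right) 117 = - \frac{3159}{5}$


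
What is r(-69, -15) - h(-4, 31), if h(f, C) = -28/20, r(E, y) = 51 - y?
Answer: 337/5 ≈ 67.400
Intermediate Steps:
h(f, C) = -7/5 (h(f, C) = -28*1/20 = -7/5)
r(-69, -15) - h(-4, 31) = (51 - 1*(-15)) - 1*(-7/5) = (51 + 15) + 7/5 = 66 + 7/5 = 337/5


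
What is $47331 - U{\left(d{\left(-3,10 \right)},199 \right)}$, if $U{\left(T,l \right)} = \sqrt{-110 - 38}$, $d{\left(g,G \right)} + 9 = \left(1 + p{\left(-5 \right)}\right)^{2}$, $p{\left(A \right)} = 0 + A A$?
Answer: $47331 - 2 i \sqrt{37} \approx 47331.0 - 12.166 i$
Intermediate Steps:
$p{\left(A \right)} = A^{2}$ ($p{\left(A \right)} = 0 + A^{2} = A^{2}$)
$d{\left(g,G \right)} = 667$ ($d{\left(g,G \right)} = -9 + \left(1 + \left(-5\right)^{2}\right)^{2} = -9 + \left(1 + 25\right)^{2} = -9 + 26^{2} = -9 + 676 = 667$)
$U{\left(T,l \right)} = 2 i \sqrt{37}$ ($U{\left(T,l \right)} = \sqrt{-148} = 2 i \sqrt{37}$)
$47331 - U{\left(d{\left(-3,10 \right)},199 \right)} = 47331 - 2 i \sqrt{37}$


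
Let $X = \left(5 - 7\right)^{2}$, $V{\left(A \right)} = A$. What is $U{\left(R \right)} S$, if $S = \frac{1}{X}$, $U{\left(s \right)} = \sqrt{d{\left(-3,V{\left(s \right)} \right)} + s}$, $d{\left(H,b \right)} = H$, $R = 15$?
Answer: $\frac{\sqrt{3}}{2} \approx 0.86602$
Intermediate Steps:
$U{\left(s \right)} = \sqrt{-3 + s}$
$X = 4$ ($X = \left(-2\right)^{2} = 4$)
$S = \frac{1}{4} \approx 0.25$
$U{\left(R \right)} S = \sqrt{-3 + 15} \cdot \frac{1}{4} = \sqrt{12} \cdot \frac{1}{4} = 2 \sqrt{3} \cdot \frac{1}{4} = \frac{\sqrt{3}}{2}$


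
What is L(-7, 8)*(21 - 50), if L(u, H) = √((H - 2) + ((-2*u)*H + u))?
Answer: -29*√111 ≈ -305.53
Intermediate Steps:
L(u, H) = √(-2 + H + u - 2*H*u) (L(u, H) = √((-2 + H) + (-2*H*u + u)) = √((-2 + H) + (u - 2*H*u)) = √(-2 + H + u - 2*H*u))
L(-7, 8)*(21 - 50) = √(-2 + 8 - 7 - 2*8*(-7))*(21 - 50) = √(-2 + 8 - 7 + 112)*(-29) = √111*(-29) = -29*√111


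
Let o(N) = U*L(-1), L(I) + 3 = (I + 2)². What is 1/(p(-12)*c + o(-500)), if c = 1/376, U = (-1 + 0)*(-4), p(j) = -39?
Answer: -376/3047 ≈ -0.12340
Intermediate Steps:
L(I) = -3 + (2 + I)² (L(I) = -3 + (I + 2)² = -3 + (2 + I)²)
U = 4 (U = -1*(-4) = 4)
o(N) = -8 (o(N) = 4*(-3 + (2 - 1)²) = 4*(-3 + 1²) = 4*(-3 + 1) = 4*(-2) = -8)
c = 1/376 ≈ 0.0026596
1/(p(-12)*c + o(-500)) = 1/(-39*1/376 - 8) = 1/(-39/376 - 8) = 1/(-3047/376) = -376/3047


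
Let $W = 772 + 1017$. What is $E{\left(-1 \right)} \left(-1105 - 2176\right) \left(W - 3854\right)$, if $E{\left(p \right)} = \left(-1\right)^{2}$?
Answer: $6775265$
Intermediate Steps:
$W = 1789$
$E{\left(p \right)} = 1$
$E{\left(-1 \right)} \left(-1105 - 2176\right) \left(W - 3854\right) = 1 \left(-1105 - 2176\right) \left(1789 - 3854\right) = 1 \left(\left(-3281\right) \left(-2065\right)\right) = 1 \cdot 6775265 = 6775265$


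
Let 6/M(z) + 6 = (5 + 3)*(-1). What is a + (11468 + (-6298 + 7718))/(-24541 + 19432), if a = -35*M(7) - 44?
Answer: -53683/1703 ≈ -31.523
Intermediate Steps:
M(z) = -3/7 (M(z) = 6/(-6 + (5 + 3)*(-1)) = 6/(-6 + 8*(-1)) = 6/(-6 - 8) = 6/(-14) = 6*(-1/14) = -3/7)
a = -29 (a = -35*(-3/7) - 44 = 15 - 44 = -29)
a + (11468 + (-6298 + 7718))/(-24541 + 19432) = -29 + (11468 + (-6298 + 7718))/(-24541 + 19432) = -29 + (11468 + 1420)/(-5109) = -29 + 12888*(-1/5109) = -29 - 4296/1703 = -53683/1703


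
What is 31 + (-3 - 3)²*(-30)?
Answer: -1049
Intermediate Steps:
31 + (-3 - 3)²*(-30) = 31 + (-6)²*(-30) = 31 + 36*(-30) = 31 - 1080 = -1049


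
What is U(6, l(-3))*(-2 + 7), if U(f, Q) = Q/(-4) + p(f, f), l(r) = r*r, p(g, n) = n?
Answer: 75/4 ≈ 18.750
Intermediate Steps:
l(r) = r**2
U(f, Q) = f - Q/4 (U(f, Q) = Q/(-4) + f = -Q/4 + f = f - Q/4)
U(6, l(-3))*(-2 + 7) = (6 - 1/4*(-3)**2)*(-2 + 7) = (6 - 1/4*9)*5 = (6 - 9/4)*5 = (15/4)*5 = 75/4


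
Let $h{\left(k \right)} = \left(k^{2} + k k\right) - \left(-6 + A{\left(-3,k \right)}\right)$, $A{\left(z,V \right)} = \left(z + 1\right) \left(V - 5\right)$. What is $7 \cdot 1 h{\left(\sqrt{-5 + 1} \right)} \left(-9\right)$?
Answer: $756 - 252 i \approx 756.0 - 252.0 i$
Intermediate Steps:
$A{\left(z,V \right)} = \left(1 + z\right) \left(-5 + V\right)$
$h{\left(k \right)} = -4 + 2 k + 2 k^{2}$ ($h{\left(k \right)} = \left(k^{2} + k k\right) - \left(-11 + 15 + k + k \left(-3\right)\right) = \left(k^{2} + k^{2}\right) + \left(6 - \left(-5 + k + 15 - 3 k\right)\right) = 2 k^{2} + \left(6 - \left(10 - 2 k\right)\right) = 2 k^{2} + \left(6 + \left(-10 + 2 k\right)\right) = 2 k^{2} + \left(-4 + 2 k\right) = -4 + 2 k + 2 k^{2}$)
$7 \cdot 1 h{\left(\sqrt{-5 + 1} \right)} \left(-9\right) = 7 \cdot 1 \left(-4 + 2 \sqrt{-5 + 1} + 2 \left(\sqrt{-5 + 1}\right)^{2}\right) \left(-9\right) = 7 \cdot 1 \left(-4 + 2 \sqrt{-4} + 2 \left(\sqrt{-4}\right)^{2}\right) \left(-9\right) = 7 \cdot 1 \left(-4 + 2 \cdot 2 i + 2 \left(2 i\right)^{2}\right) \left(-9\right) = 7 \cdot 1 \left(-4 + 4 i + 2 \left(-4\right)\right) \left(-9\right) = 7 \cdot 1 \left(-4 + 4 i - 8\right) \left(-9\right) = 7 \cdot 1 \left(-12 + 4 i\right) \left(-9\right) = 7 \left(-12 + 4 i\right) \left(-9\right) = \left(-84 + 28 i\right) \left(-9\right) = 756 - 252 i$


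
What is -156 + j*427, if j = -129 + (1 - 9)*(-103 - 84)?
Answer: 583553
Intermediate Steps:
j = 1367 (j = -129 - 8*(-187) = -129 + 1496 = 1367)
-156 + j*427 = -156 + 1367*427 = -156 + 583709 = 583553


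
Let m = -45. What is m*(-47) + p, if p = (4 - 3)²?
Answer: 2116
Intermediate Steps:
p = 1 (p = 1² = 1)
m*(-47) + p = -45*(-47) + 1 = 2115 + 1 = 2116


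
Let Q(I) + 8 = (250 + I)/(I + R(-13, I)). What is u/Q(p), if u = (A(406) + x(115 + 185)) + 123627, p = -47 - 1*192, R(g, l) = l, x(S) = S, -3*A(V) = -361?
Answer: -177883876/11505 ≈ -15461.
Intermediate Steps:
A(V) = 361/3 (A(V) = -⅓*(-361) = 361/3)
p = -239 (p = -47 - 192 = -239)
Q(I) = -8 + (250 + I)/(2*I) (Q(I) = -8 + (250 + I)/(I + I) = -8 + (250 + I)/((2*I)) = -8 + (250 + I)*(1/(2*I)) = -8 + (250 + I)/(2*I))
u = 372142/3 (u = (361/3 + (115 + 185)) + 123627 = (361/3 + 300) + 123627 = 1261/3 + 123627 = 372142/3 ≈ 1.2405e+5)
u/Q(p) = 372142/(3*(-15/2 + 125/(-239))) = 372142/(3*(-15/2 + 125*(-1/239))) = 372142/(3*(-15/2 - 125/239)) = 372142/(3*(-3835/478)) = (372142/3)*(-478/3835) = -177883876/11505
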